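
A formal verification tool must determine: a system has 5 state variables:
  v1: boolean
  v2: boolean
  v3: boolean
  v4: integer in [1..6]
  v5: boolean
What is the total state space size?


State space = product of domain sizes of all variables.
Domain sizes:
  v1 (boolean): 2
  v2 (boolean): 2
  v3 (boolean): 2
  v4 (integer in [1..6]): 6
  v5 (boolean): 2
Product = 2 * 2 * 2 * 6 * 2 = 96

96


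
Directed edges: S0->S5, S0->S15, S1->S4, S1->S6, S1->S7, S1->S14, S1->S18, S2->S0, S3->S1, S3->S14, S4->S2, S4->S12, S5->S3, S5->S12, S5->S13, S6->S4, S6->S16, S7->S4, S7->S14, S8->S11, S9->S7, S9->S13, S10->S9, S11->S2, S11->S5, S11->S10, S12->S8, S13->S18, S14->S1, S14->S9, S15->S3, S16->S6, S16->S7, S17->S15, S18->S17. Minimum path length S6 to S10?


BFS layer-by-layer from S6:
  dist 0: {S6}
  dist 1: {S4, S16}
  dist 2: {S2, S7, S12}
  dist 3: {S0, S8, S14}
  dist 4: {S1, S5, S9, S11, S15}
  dist 5: {S3, S10, S13, S18}
  -> S10 reached at distance 5
Shortest path length = 5

5


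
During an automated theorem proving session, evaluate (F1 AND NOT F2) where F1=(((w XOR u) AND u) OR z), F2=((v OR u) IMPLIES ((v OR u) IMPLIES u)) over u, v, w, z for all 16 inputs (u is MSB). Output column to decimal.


F1 = (((w XOR u) AND u) OR z)
F2 = ((v OR u) IMPLIES ((v OR u) IMPLIES u))
Counterexample to F1=>F2 is where F1=1 and F2=0.
Evaluate each row (bits = u,v,w,z, MSB first):
  row 0 [0000]: F1=0 F2=1 -> F1&~F2 -> 0
  row 1 [0001]: F1=1 F2=1 -> F1&~F2 -> 0
  row 2 [0010]: F1=0 F2=1 -> F1&~F2 -> 0
  row 3 [0011]: F1=1 F2=1 -> F1&~F2 -> 0
  row 4 [0100]: F1=0 F2=0 -> F1&~F2 -> 0
  row 5 [0101]: F1=1 F2=0 -> F1&~F2 -> 1
  row 6 [0110]: F1=0 F2=0 -> F1&~F2 -> 0
  row 7 [0111]: F1=1 F2=0 -> F1&~F2 -> 1
  row 8 [1000]: F1=1 F2=1 -> F1&~F2 -> 0
  row 9 [1001]: F1=1 F2=1 -> F1&~F2 -> 0
  row 10 [1010]: F1=0 F2=1 -> F1&~F2 -> 0
  row 11 [1011]: F1=1 F2=1 -> F1&~F2 -> 0
  row 12 [1100]: F1=1 F2=1 -> F1&~F2 -> 0
  row 13 [1101]: F1=1 F2=1 -> F1&~F2 -> 0
  row 14 [1110]: F1=0 F2=1 -> F1&~F2 -> 0
  row 15 [1111]: F1=1 F2=1 -> F1&~F2 -> 0
Full result column, 4 rows per line (u,v fixed per line; w,z runs 00..11 left to right):
  rows 0-3 [u,v=00]: 0000  = hex 0
  rows 4-7 [u,v=01]: 0101  = hex 5
  rows 8-11 [u,v=10]: 0000  = hex 0
  rows 12-15 [u,v=11]: 0000  = hex 0
Counterexample vector (row 0 .. row 15) = 0000010100000000
Output column grouped in 4s = 0000 0101 0000 0000 = 0x0500
Convert to decimal digit by digit (value = value*16 + digit):
  0 -> 0
  0*16 + 5 = 5
  5*16 + 0 = 80
  80*16 + 0 = 1280
Decimal = 1280

1280


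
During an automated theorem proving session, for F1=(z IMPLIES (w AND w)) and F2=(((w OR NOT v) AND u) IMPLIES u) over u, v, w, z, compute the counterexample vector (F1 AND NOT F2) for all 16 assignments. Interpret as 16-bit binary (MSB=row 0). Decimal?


F1 = (z IMPLIES (w AND w))
F2 = (((w OR NOT v) AND u) IMPLIES u)
Counterexample to F1=>F2 is where F1=1 and F2=0.
Evaluate each row (bits = u,v,w,z, MSB first):
  row 0 [0000]: F1=1 F2=1 -> F1&~F2 -> 0
  row 1 [0001]: F1=0 F2=1 -> F1&~F2 -> 0
  row 2 [0010]: F1=1 F2=1 -> F1&~F2 -> 0
  row 3 [0011]: F1=1 F2=1 -> F1&~F2 -> 0
  row 4 [0100]: F1=1 F2=1 -> F1&~F2 -> 0
  row 5 [0101]: F1=0 F2=1 -> F1&~F2 -> 0
  row 6 [0110]: F1=1 F2=1 -> F1&~F2 -> 0
  row 7 [0111]: F1=1 F2=1 -> F1&~F2 -> 0
  row 8 [1000]: F1=1 F2=1 -> F1&~F2 -> 0
  row 9 [1001]: F1=0 F2=1 -> F1&~F2 -> 0
  row 10 [1010]: F1=1 F2=1 -> F1&~F2 -> 0
  row 11 [1011]: F1=1 F2=1 -> F1&~F2 -> 0
  row 12 [1100]: F1=1 F2=1 -> F1&~F2 -> 0
  row 13 [1101]: F1=0 F2=1 -> F1&~F2 -> 0
  row 14 [1110]: F1=1 F2=1 -> F1&~F2 -> 0
  row 15 [1111]: F1=1 F2=1 -> F1&~F2 -> 0
Full result column, 4 rows per line (u,v fixed per line; w,z runs 00..11 left to right):
  rows 0-3 [u,v=00]: 0000  = hex 0
  rows 4-7 [u,v=01]: 0000  = hex 0
  rows 8-11 [u,v=10]: 0000  = hex 0
  rows 12-15 [u,v=11]: 0000  = hex 0
Counterexample vector (row 0 .. row 15) = 0000000000000000
Output column grouped in 4s = 0000 0000 0000 0000 = 0x0000
Convert to decimal digit by digit (value = value*16 + digit):
  0 -> 0
  0*16 + 0 = 0
  0*16 + 0 = 0
  0*16 + 0 = 0
Decimal = 0

0


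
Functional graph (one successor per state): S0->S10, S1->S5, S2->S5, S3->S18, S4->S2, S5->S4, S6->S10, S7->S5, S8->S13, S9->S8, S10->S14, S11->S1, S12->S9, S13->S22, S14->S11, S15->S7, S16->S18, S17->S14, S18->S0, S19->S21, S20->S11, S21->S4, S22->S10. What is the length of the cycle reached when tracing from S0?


Trace from S0 until a state repeats:
  S0 -> S10 -> S14 -> S11 -> S1 -> S5 -> S4 -> S2 -> S5
S5 first seen at step 5, revisited at step 8.
Cycle length = 8 - 5 = 3

3


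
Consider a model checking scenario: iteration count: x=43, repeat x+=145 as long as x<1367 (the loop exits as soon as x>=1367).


Step 1: x goes from 43 toward 1367 by 145; the body runs while x<1367, so iterations = ceil((bound-start)/step)
Step 2: Distance=1324
Step 3: ceil(1324/145)=10

10


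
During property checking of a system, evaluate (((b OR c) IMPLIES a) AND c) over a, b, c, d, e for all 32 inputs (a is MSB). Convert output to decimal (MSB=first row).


Formula: (((b OR c) IMPLIES a) AND c) over a, b, c, d, e (32 rows)
Evaluate each row (bits = a,b,c,d,e, MSB first):
  row 0 [00000]: (((0 OR 0) IMPLIES 0) AND 0) -> 0
  row 1 [00001]: (((0 OR 0) IMPLIES 0) AND 0) -> 0
  row 2 [00010]: (((0 OR 0) IMPLIES 0) AND 0) -> 0
  row 3 [00011]: (((0 OR 0) IMPLIES 0) AND 0) -> 0
  row 4 [00100]: (((0 OR 1) IMPLIES 0) AND 1) -> 0
  row 5 [00101]: (((0 OR 1) IMPLIES 0) AND 1) -> 0
  row 6 [00110]: (((0 OR 1) IMPLIES 0) AND 1) -> 0
  row 7 [00111]: (((0 OR 1) IMPLIES 0) AND 1) -> 0
  row 8 [01000]: (((1 OR 0) IMPLIES 0) AND 0) -> 0
  row 9 [01001]: (((1 OR 0) IMPLIES 0) AND 0) -> 0
  row 10 [01010]: (((1 OR 0) IMPLIES 0) AND 0) -> 0
  row 11 [01011]: (((1 OR 0) IMPLIES 0) AND 0) -> 0
  row 12 [01100]: (((1 OR 1) IMPLIES 0) AND 1) -> 0
  row 13 [01101]: (((1 OR 1) IMPLIES 0) AND 1) -> 0
  row 14 [01110]: (((1 OR 1) IMPLIES 0) AND 1) -> 0
  row 15 [01111]: (((1 OR 1) IMPLIES 0) AND 1) -> 0
  row 16 [10000]: (((0 OR 0) IMPLIES 1) AND 0) -> 0
  row 17 [10001]: (((0 OR 0) IMPLIES 1) AND 0) -> 0
  row 18 [10010]: (((0 OR 0) IMPLIES 1) AND 0) -> 0
  row 19 [10011]: (((0 OR 0) IMPLIES 1) AND 0) -> 0
  row 20 [10100]: (((0 OR 1) IMPLIES 1) AND 1) -> 1
  row 21 [10101]: (((0 OR 1) IMPLIES 1) AND 1) -> 1
  row 22 [10110]: (((0 OR 1) IMPLIES 1) AND 1) -> 1
  row 23 [10111]: (((0 OR 1) IMPLIES 1) AND 1) -> 1
  row 24 [11000]: (((1 OR 0) IMPLIES 1) AND 0) -> 0
  row 25 [11001]: (((1 OR 0) IMPLIES 1) AND 0) -> 0
  row 26 [11010]: (((1 OR 0) IMPLIES 1) AND 0) -> 0
  row 27 [11011]: (((1 OR 0) IMPLIES 1) AND 0) -> 0
  row 28 [11100]: (((1 OR 1) IMPLIES 1) AND 1) -> 1
  row 29 [11101]: (((1 OR 1) IMPLIES 1) AND 1) -> 1
  row 30 [11110]: (((1 OR 1) IMPLIES 1) AND 1) -> 1
  row 31 [11111]: (((1 OR 1) IMPLIES 1) AND 1) -> 1
Full result column, 4 rows per line (a,b,c fixed per line; d,e runs 00..11 left to right):
  rows 0-3 [a,b,c=000]: 0000  = hex 0
  rows 4-7 [a,b,c=001]: 0000  = hex 0
  rows 8-11 [a,b,c=010]: 0000  = hex 0
  rows 12-15 [a,b,c=011]: 0000  = hex 0
  rows 16-19 [a,b,c=100]: 0000  = hex 0
  rows 20-23 [a,b,c=101]: 1111  = hex F
  rows 24-27 [a,b,c=110]: 0000  = hex 0
  rows 28-31 [a,b,c=111]: 1111  = hex F
Output column (row 0 .. row 31) = 00000000000000000000111100001111
Output column grouped in 4s = 0000 0000 0000 0000 0000 1111 0000 1111 = 0x00000F0F
Convert to decimal digit by digit (value = value*16 + digit):
  0 -> 0
  0*16 + 0 = 0
  0*16 + 0 = 0
  0*16 + 0 = 0
  0*16 + 0 = 0
  0*16 + 15 (F) = 15
  15*16 + 0 = 240
  240*16 + 15 (F) = 3855
Decimal = 3855

3855


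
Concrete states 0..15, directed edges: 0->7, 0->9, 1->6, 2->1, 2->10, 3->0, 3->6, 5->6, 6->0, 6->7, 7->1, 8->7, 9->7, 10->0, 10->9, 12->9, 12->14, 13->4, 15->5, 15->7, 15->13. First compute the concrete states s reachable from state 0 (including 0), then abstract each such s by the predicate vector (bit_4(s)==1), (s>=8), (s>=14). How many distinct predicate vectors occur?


BFS from 0:
Concrete reachable: {0, 1, 6, 7, 9}
Abstract via predicates (bit_4(s)==1), (s>=8), (s>=14):
  (0,0,0) <- {0, 1, 6, 7}
  (0,1,0) <- {9}
Distinct abstract states = 2

2


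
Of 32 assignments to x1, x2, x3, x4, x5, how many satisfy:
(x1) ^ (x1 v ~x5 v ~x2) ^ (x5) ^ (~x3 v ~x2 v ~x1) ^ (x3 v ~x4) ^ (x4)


CNF with 6 clauses over 5 vars (32 assignments).
An assignment satisfies CNF iff every clause has >=1 true literal.
Check each row (bits = x1,x2,x3,x4,x5; clause T/F shown):
  row 0 [00000]: clauses=FTFTTF -> 0
  row 1 [00001]: clauses=FTTTTF -> 0
  row 2 [00010]: clauses=FTFTFT -> 0
  row 3 [00011]: clauses=FTTTFT -> 0
  row 4 [00100]: clauses=FTFTTF -> 0
  row 5 [00101]: clauses=FTTTTF -> 0
  row 6 [00110]: clauses=FTFTTT -> 0
  row 7 [00111]: clauses=FTTTTT -> 0
  row 8 [01000]: clauses=FTFTTF -> 0
  row 9 [01001]: clauses=FFTTTF -> 0
  row 10 [01010]: clauses=FTFTFT -> 0
  row 11 [01011]: clauses=FFTTFT -> 0
  row 12 [01100]: clauses=FTFTTF -> 0
  row 13 [01101]: clauses=FFTTTF -> 0
  row 14 [01110]: clauses=FTFTTT -> 0
  row 15 [01111]: clauses=FFTTTT -> 0
  row 16 [10000]: clauses=TTFTTF -> 0
  row 17 [10001]: clauses=TTTTTF -> 0
  row 18 [10010]: clauses=TTFTFT -> 0
  row 19 [10011]: clauses=TTTTFT -> 0
  row 20 [10100]: clauses=TTFTTF -> 0
  row 21 [10101]: clauses=TTTTTF -> 0
  row 22 [10110]: clauses=TTFTTT -> 0
  row 23 [10111]: clauses=TTTTTT -> 1
  row 24 [11000]: clauses=TTFTTF -> 0
  row 25 [11001]: clauses=TTTTTF -> 0
  row 26 [11010]: clauses=TTFTFT -> 0
  row 27 [11011]: clauses=TTTTFT -> 0
  row 28 [11100]: clauses=TTFFTF -> 0
  row 29 [11101]: clauses=TTTFTF -> 0
  row 30 [11110]: clauses=TTFFTT -> 0
  row 31 [11111]: clauses=TTTFTT -> 0
Full result column, 8 rows per line (x1,x2 fixed per line; x3,x4,x5 runs 000..111 left to right):
  rows 0-7 [x1,x2=00]: 00000000  (ones: 0)
  rows 8-15 [x1,x2=01]: 00000000  (ones: 0)
  rows 16-23 [x1,x2=10]: 00000001  (ones: 1)
  rows 24-31 [x1,x2=11]: 00000000  (ones: 0)
Satisfying assignments = 0+0+1+0 = 1

1


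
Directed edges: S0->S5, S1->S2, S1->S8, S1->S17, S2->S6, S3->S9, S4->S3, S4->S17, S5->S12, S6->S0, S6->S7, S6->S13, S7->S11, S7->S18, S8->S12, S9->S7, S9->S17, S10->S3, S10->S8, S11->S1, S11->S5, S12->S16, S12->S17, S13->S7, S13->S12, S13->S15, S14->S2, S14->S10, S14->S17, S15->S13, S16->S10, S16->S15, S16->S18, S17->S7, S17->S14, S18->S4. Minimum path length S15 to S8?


BFS layer-by-layer from S15:
  dist 0: {S15}
  dist 1: {S13}
  dist 2: {S7, S12}
  dist 3: {S11, S16, S17, S18}
  dist 4: {S1, S4, S5, S10, S14}
  dist 5: {S2, S3, S8}
  -> S8 reached at distance 5
Shortest path length = 5

5


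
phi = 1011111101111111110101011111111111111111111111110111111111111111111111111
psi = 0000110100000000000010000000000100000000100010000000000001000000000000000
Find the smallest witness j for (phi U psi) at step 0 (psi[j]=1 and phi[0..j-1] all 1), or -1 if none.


(phi U psi) at 0: need smallest j with psi[j]=1 and phi[i]=1 for all i in [0,j).
Scan from step 0:
  step 0: phi=1, psi=0 -> continue
  step 1: phi=0 -> phi-prefix broken from here
  step 4: psi=1 but phi already failed -> not a witness
  step 5: psi=1 but phi already failed -> not a witness
  step 7: psi=1 but phi already failed -> not a witness
  step 20: psi=1 but phi already failed -> not a witness
  step 31: psi=1 but phi already failed -> not a witness
  step 40: psi=1 but phi already failed -> not a witness
  step 44: psi=1 but phi already failed -> not a witness
  step 57: psi=1 but phi already failed -> not a witness
  end of trace: no witness -> -1
Witness step = -1

-1


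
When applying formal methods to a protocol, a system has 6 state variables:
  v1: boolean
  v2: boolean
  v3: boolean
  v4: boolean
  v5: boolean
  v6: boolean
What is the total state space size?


State space = product of domain sizes of all variables.
Domain sizes:
  v1 (boolean): 2
  v2 (boolean): 2
  v3 (boolean): 2
  v4 (boolean): 2
  v5 (boolean): 2
  v6 (boolean): 2
Product = 2 * 2 * 2 * 2 * 2 * 2 = 64

64


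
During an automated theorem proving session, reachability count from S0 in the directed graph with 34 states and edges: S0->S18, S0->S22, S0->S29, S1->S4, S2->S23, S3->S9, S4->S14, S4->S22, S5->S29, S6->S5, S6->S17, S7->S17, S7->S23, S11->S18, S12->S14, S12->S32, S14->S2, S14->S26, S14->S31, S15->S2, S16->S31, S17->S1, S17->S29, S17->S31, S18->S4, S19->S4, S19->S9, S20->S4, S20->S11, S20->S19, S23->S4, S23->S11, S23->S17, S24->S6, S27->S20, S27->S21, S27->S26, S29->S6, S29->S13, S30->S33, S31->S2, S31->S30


BFS from S0:
  layer 0: {S0}
  layer 1: {S18, S22, S29}
  layer 2: {S4, S6, S13}
  layer 3: {S5, S14, S17}
  layer 4: {S1, S2, S26, S31}
  layer 5: {S23, S30}
  layer 6: {S11, S33}
Reachable set: {S0, S1, S2, S4, S5, S6, S11, S13, S14, S17, S18, S22, S23, S26, S29, S30, S31, S33}
Count = 18

18


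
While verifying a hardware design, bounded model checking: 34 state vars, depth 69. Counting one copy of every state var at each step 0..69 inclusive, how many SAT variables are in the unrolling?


BMC unrolls to depth k, creating one copy of each state var for steps 0..k.
Step count = 69 + 1 = 70 (steps 0 through 69)
Vars per step = 34
Total = 34 * 70 = 2380

2380


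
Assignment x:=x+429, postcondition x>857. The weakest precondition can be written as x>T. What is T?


Formula: wp(x:=E, P) = P[E/x] (substitute E for x in postcondition)
Step 1: Postcondition: x>857
Step 2: Substitute x+429 for x: x+429>857
Step 3: Solve for x: x > 857-429 = 428

428


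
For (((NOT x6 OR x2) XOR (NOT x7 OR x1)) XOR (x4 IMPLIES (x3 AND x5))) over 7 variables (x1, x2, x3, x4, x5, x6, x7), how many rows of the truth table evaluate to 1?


Formula: (((NOT x6 OR x2) XOR (NOT x7 OR x1)) XOR (x4 IMPLIES (x3 AND x5))) over 7 vars (128 rows)
Evaluate each row (x1, x2, x3, x4, x5, x6, x7 as bits, MSB first):
  row 0 [0000000]: (((NOT 0 OR 0) XOR (NOT 0 OR 0)) XOR (0 IMPLIES (0 AND 0))) -> 1
  row 1 [0000001]: (((NOT 0 OR 0) XOR (NOT 1 OR 0)) XOR (0 IMPLIES (0 AND 0))) -> 0
  row 2 [0000010]: (((NOT 1 OR 0) XOR (NOT 0 OR 0)) XOR (0 IMPLIES (0 AND 0))) -> 0
  row 3 [0000011]: (((NOT 1 OR 0) XOR (NOT 1 OR 0)) XOR (0 IMPLIES (0 AND 0))) -> 1
  row 4 [0000100]: (((NOT 0 OR 0) XOR (NOT 0 OR 0)) XOR (0 IMPLIES (0 AND 1))) -> 1
  (every remaining row is evaluated the same way; all 128 results are listed next)
Full result column, 8 rows per line (x1,x2,x3,x4 fixed per line; x5,x6,x7 runs 000..111 left to right):
  rows 0-7 [x1,x2,x3,x4=0000]: 10011001  (ones: 4)
  rows 8-15 [x1,x2,x3,x4=0001]: 01100110  (ones: 4)
  rows 16-23 [x1,x2,x3,x4=0010]: 10011001  (ones: 4)
  rows 24-31 [x1,x2,x3,x4=0011]: 01101001  (ones: 4)
  rows 32-39 [x1,x2,x3,x4=0100]: 10101010  (ones: 4)
  rows 40-47 [x1,x2,x3,x4=0101]: 01010101  (ones: 4)
  rows 48-55 [x1,x2,x3,x4=0110]: 10101010  (ones: 4)
  rows 56-63 [x1,x2,x3,x4=0111]: 01011010  (ones: 4)
  rows 64-71 [x1,x2,x3,x4=1000]: 11001100  (ones: 4)
  rows 72-79 [x1,x2,x3,x4=1001]: 00110011  (ones: 4)
  rows 80-87 [x1,x2,x3,x4=1010]: 11001100  (ones: 4)
  rows 88-95 [x1,x2,x3,x4=1011]: 00111100  (ones: 4)
  rows 96-103 [x1,x2,x3,x4=1100]: 11111111  (ones: 8)
  rows 104-111 [x1,x2,x3,x4=1101]: 00000000  (ones: 0)
  rows 112-119 [x1,x2,x3,x4=1110]: 11111111  (ones: 8)
  rows 120-127 [x1,x2,x3,x4=1111]: 00001111  (ones: 4)
Count of 1-rows = 4+4+4+4+4+4+4+4+4+4+4+4+8+0+8+4 = 68

68


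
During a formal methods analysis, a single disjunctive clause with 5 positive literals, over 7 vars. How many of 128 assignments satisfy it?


Step 1: Total=2^7=128
Step 2: Unsat when all 5 false: 2^2=4
Step 3: Sat=128-4=124

124


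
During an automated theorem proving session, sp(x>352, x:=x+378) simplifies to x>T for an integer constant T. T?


Formula: sp(P, x:=E) = exists old_x. (x = E[old_x/x]) AND P[old_x/x] (old_x is the value of x before the assignment; eliminate old_x by solving x = E[old_x/x] for old_x)
Step 1: Precondition P: x>352, i.e. old_x > 352
Step 2: Assignment gives x = old_x + 378, so old_x = x - 378
Step 3: Substitute into P: x - 378 > 352
Step 4: Simplify: x > 352+378 = 730

730


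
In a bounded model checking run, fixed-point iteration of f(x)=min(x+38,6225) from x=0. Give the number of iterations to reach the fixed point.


Step 1: x=0, cap=6225, increment=38
Step 2: x grows by 38 each step until capped at 6225; fixed point is x=6225
Step 3: iterations = ceil(6225/38) = 164

164


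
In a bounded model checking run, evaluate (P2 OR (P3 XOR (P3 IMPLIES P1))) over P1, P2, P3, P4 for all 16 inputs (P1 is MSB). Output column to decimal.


Formula: (P2 OR (P3 XOR (P3 IMPLIES P1))) over P1, P2, P3, P4 (16 rows)
Evaluate each row (bits = P1,P2,P3,P4, MSB first):
  row 0 [0000]: (0 OR (0 XOR (0 IMPLIES 0))) -> 1
  row 1 [0001]: (0 OR (0 XOR (0 IMPLIES 0))) -> 1
  row 2 [0010]: (0 OR (1 XOR (1 IMPLIES 0))) -> 1
  row 3 [0011]: (0 OR (1 XOR (1 IMPLIES 0))) -> 1
  row 4 [0100]: (1 OR (0 XOR (0 IMPLIES 0))) -> 1
  row 5 [0101]: (1 OR (0 XOR (0 IMPLIES 0))) -> 1
  row 6 [0110]: (1 OR (1 XOR (1 IMPLIES 0))) -> 1
  row 7 [0111]: (1 OR (1 XOR (1 IMPLIES 0))) -> 1
  row 8 [1000]: (0 OR (0 XOR (0 IMPLIES 1))) -> 1
  row 9 [1001]: (0 OR (0 XOR (0 IMPLIES 1))) -> 1
  row 10 [1010]: (0 OR (1 XOR (1 IMPLIES 1))) -> 0
  row 11 [1011]: (0 OR (1 XOR (1 IMPLIES 1))) -> 0
  row 12 [1100]: (1 OR (0 XOR (0 IMPLIES 1))) -> 1
  row 13 [1101]: (1 OR (0 XOR (0 IMPLIES 1))) -> 1
  row 14 [1110]: (1 OR (1 XOR (1 IMPLIES 1))) -> 1
  row 15 [1111]: (1 OR (1 XOR (1 IMPLIES 1))) -> 1
Full result column, 4 rows per line (P1,P2 fixed per line; P3,P4 runs 00..11 left to right):
  rows 0-3 [P1,P2=00]: 1111  = hex F
  rows 4-7 [P1,P2=01]: 1111  = hex F
  rows 8-11 [P1,P2=10]: 1100  = hex C
  rows 12-15 [P1,P2=11]: 1111  = hex F
Output column (row 0 .. row 15) = 1111111111001111
Output column grouped in 4s = 1111 1111 1100 1111 = 0xFFCF
Convert to decimal digit by digit (value = value*16 + digit):
  F -> 15
  15*16 + 15 (F) = 255
  255*16 + 12 (C) = 4092
  4092*16 + 15 (F) = 65487
Decimal = 65487

65487


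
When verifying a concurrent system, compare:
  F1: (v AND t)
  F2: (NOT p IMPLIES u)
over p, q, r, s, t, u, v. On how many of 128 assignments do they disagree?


F1 = (v AND t)
F2 = (NOT p IMPLIES u)
Evaluate both on each of 128 rows (bits = p,q,r,s,t,u,v):
  row 0 [0000000]: F1=0 F2=0 -> 0
  row 1 [0000001]: F1=0 F2=0 -> 0
  row 2 [0000010]: F1=0 F2=1 (differ) -> 1
  row 3 [0000011]: F1=0 F2=1 (differ) -> 1
  row 4 [0000100]: F1=0 F2=0 -> 0
  (every remaining row is evaluated the same way; all 128 results are listed next)
Full result column, 8 rows per line (p,q,r,s fixed per line; t,u,v runs 000..111 left to right):
  rows 0-7 [p,q,r,s=0000]: 00110110  (ones: 4)
  rows 8-15 [p,q,r,s=0001]: 00110110  (ones: 4)
  rows 16-23 [p,q,r,s=0010]: 00110110  (ones: 4)
  rows 24-31 [p,q,r,s=0011]: 00110110  (ones: 4)
  rows 32-39 [p,q,r,s=0100]: 00110110  (ones: 4)
  rows 40-47 [p,q,r,s=0101]: 00110110  (ones: 4)
  rows 48-55 [p,q,r,s=0110]: 00110110  (ones: 4)
  rows 56-63 [p,q,r,s=0111]: 00110110  (ones: 4)
  rows 64-71 [p,q,r,s=1000]: 11111010  (ones: 6)
  rows 72-79 [p,q,r,s=1001]: 11111010  (ones: 6)
  rows 80-87 [p,q,r,s=1010]: 11111010  (ones: 6)
  rows 88-95 [p,q,r,s=1011]: 11111010  (ones: 6)
  rows 96-103 [p,q,r,s=1100]: 11111010  (ones: 6)
  rows 104-111 [p,q,r,s=1101]: 11111010  (ones: 6)
  rows 112-119 [p,q,r,s=1110]: 11111010  (ones: 6)
  rows 120-127 [p,q,r,s=1111]: 11111010  (ones: 6)
Disagreements = 4+4+4+4+4+4+4+4+6+6+6+6+6+6+6+6 = 80

80


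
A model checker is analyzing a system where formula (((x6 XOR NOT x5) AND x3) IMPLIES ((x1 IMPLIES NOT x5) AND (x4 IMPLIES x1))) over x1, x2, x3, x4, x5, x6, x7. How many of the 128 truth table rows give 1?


Formula: (((x6 XOR NOT x5) AND x3) IMPLIES ((x1 IMPLIES NOT x5) AND (x4 IMPLIES x1))) over 7 vars (128 rows)
Evaluate each row (x1, x2, x3, x4, x5, x6, x7 as bits, MSB first):
  row 0 [0000000]: (((0 XOR NOT 0) AND 0) IMPLIES ((0 IMPLIES NOT 0) AND (0 IMPLIES 0))) -> 1
  row 1 [0000001]: (((0 XOR NOT 0) AND 0) IMPLIES ((0 IMPLIES NOT 0) AND (0 IMPLIES 0))) -> 1
  row 2 [0000010]: (((1 XOR NOT 0) AND 0) IMPLIES ((0 IMPLIES NOT 0) AND (0 IMPLIES 0))) -> 1
  row 3 [0000011]: (((1 XOR NOT 0) AND 0) IMPLIES ((0 IMPLIES NOT 0) AND (0 IMPLIES 0))) -> 1
  row 4 [0000100]: (((0 XOR NOT 1) AND 0) IMPLIES ((0 IMPLIES NOT 1) AND (0 IMPLIES 0))) -> 1
  (every remaining row is evaluated the same way; all 128 results are listed next)
Full result column, 8 rows per line (x1,x2,x3,x4 fixed per line; x5,x6,x7 runs 000..111 left to right):
  rows 0-7 [x1,x2,x3,x4=0000]: 11111111  (ones: 8)
  rows 8-15 [x1,x2,x3,x4=0001]: 11111111  (ones: 8)
  rows 16-23 [x1,x2,x3,x4=0010]: 11111111  (ones: 8)
  rows 24-31 [x1,x2,x3,x4=0011]: 00111100  (ones: 4)
  rows 32-39 [x1,x2,x3,x4=0100]: 11111111  (ones: 8)
  rows 40-47 [x1,x2,x3,x4=0101]: 11111111  (ones: 8)
  rows 48-55 [x1,x2,x3,x4=0110]: 11111111  (ones: 8)
  rows 56-63 [x1,x2,x3,x4=0111]: 00111100  (ones: 4)
  rows 64-71 [x1,x2,x3,x4=1000]: 11111111  (ones: 8)
  rows 72-79 [x1,x2,x3,x4=1001]: 11111111  (ones: 8)
  rows 80-87 [x1,x2,x3,x4=1010]: 11111100  (ones: 6)
  rows 88-95 [x1,x2,x3,x4=1011]: 11111100  (ones: 6)
  rows 96-103 [x1,x2,x3,x4=1100]: 11111111  (ones: 8)
  rows 104-111 [x1,x2,x3,x4=1101]: 11111111  (ones: 8)
  rows 112-119 [x1,x2,x3,x4=1110]: 11111100  (ones: 6)
  rows 120-127 [x1,x2,x3,x4=1111]: 11111100  (ones: 6)
Count of 1-rows = 8+8+8+4+8+8+8+4+8+8+6+6+8+8+6+6 = 112

112


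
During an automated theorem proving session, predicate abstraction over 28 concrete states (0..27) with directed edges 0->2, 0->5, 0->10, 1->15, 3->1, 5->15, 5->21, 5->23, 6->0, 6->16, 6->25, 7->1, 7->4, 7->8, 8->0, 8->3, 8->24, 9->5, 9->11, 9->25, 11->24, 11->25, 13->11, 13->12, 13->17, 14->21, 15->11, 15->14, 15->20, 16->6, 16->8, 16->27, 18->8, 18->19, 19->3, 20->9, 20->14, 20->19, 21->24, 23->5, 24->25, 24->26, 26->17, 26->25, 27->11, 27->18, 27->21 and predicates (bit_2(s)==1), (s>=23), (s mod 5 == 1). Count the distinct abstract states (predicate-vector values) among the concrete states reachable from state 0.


BFS from 0:
Concrete reachable: {0, 1, 2, 3, 5, 9, 10, 11, 14, 15, 17, 19, 20, 21, 23, 24, 25, 26}
Abstract via predicates (bit_2(s)==1), (s>=23), (s mod 5 == 1):
  (0,0,0) <- {0, 2, 3, 9, 10, 17, 19}
  (0,0,1) <- {1, 11}
  (0,1,0) <- {24, 25}
  (0,1,1) <- {26}
  (1,0,0) <- {5, 14, 15, 20}
  (1,0,1) <- {21}
  (1,1,0) <- {23}
Distinct abstract states = 7

7


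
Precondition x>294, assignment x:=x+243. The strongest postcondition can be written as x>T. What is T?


Formula: sp(P, x:=E) = exists old_x. (x = E[old_x/x]) AND P[old_x/x] (old_x is the value of x before the assignment; eliminate old_x by solving x = E[old_x/x] for old_x)
Step 1: Precondition P: x>294, i.e. old_x > 294
Step 2: Assignment gives x = old_x + 243, so old_x = x - 243
Step 3: Substitute into P: x - 243 > 294
Step 4: Simplify: x > 294+243 = 537

537


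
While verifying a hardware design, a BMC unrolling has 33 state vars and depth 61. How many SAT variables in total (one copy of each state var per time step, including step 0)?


BMC unrolls to depth k, creating one copy of each state var for steps 0..k.
Step count = 61 + 1 = 62 (steps 0 through 61)
Vars per step = 33
Total = 33 * 62 = 2046

2046


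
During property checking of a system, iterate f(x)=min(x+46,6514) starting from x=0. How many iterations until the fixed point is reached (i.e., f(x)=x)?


Step 1: x=0, cap=6514, increment=46
Step 2: x grows by 46 each step until capped at 6514; fixed point is x=6514
Step 3: iterations = ceil(6514/46) = 142

142


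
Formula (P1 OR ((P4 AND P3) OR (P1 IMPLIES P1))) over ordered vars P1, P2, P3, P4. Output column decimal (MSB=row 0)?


Formula: (P1 OR ((P4 AND P3) OR (P1 IMPLIES P1))) over P1, P2, P3, P4 (16 rows)
Evaluate each row (bits = P1,P2,P3,P4, MSB first):
  row 0 [0000]: (0 OR ((0 AND 0) OR (0 IMPLIES 0))) -> 1
  row 1 [0001]: (0 OR ((1 AND 0) OR (0 IMPLIES 0))) -> 1
  row 2 [0010]: (0 OR ((0 AND 1) OR (0 IMPLIES 0))) -> 1
  row 3 [0011]: (0 OR ((1 AND 1) OR (0 IMPLIES 0))) -> 1
  row 4 [0100]: (0 OR ((0 AND 0) OR (0 IMPLIES 0))) -> 1
  row 5 [0101]: (0 OR ((1 AND 0) OR (0 IMPLIES 0))) -> 1
  row 6 [0110]: (0 OR ((0 AND 1) OR (0 IMPLIES 0))) -> 1
  row 7 [0111]: (0 OR ((1 AND 1) OR (0 IMPLIES 0))) -> 1
  row 8 [1000]: (1 OR ((0 AND 0) OR (1 IMPLIES 1))) -> 1
  row 9 [1001]: (1 OR ((1 AND 0) OR (1 IMPLIES 1))) -> 1
  row 10 [1010]: (1 OR ((0 AND 1) OR (1 IMPLIES 1))) -> 1
  row 11 [1011]: (1 OR ((1 AND 1) OR (1 IMPLIES 1))) -> 1
  row 12 [1100]: (1 OR ((0 AND 0) OR (1 IMPLIES 1))) -> 1
  row 13 [1101]: (1 OR ((1 AND 0) OR (1 IMPLIES 1))) -> 1
  row 14 [1110]: (1 OR ((0 AND 1) OR (1 IMPLIES 1))) -> 1
  row 15 [1111]: (1 OR ((1 AND 1) OR (1 IMPLIES 1))) -> 1
Full result column, 4 rows per line (P1,P2 fixed per line; P3,P4 runs 00..11 left to right):
  rows 0-3 [P1,P2=00]: 1111  = hex F
  rows 4-7 [P1,P2=01]: 1111  = hex F
  rows 8-11 [P1,P2=10]: 1111  = hex F
  rows 12-15 [P1,P2=11]: 1111  = hex F
Output column (row 0 .. row 15) = 1111111111111111
Output column grouped in 4s = 1111 1111 1111 1111 = 0xFFFF
Convert to decimal digit by digit (value = value*16 + digit):
  F -> 15
  15*16 + 15 (F) = 255
  255*16 + 15 (F) = 4095
  4095*16 + 15 (F) = 65535
Decimal = 65535

65535


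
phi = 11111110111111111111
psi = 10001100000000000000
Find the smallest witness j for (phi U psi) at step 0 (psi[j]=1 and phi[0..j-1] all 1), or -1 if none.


(phi U psi) at 0: need smallest j with psi[j]=1 and phi[i]=1 for all i in [0,j).
Scan from step 0:
  step 0: psi=1 and phi held for [0,0) -> witness found
Witness step = 0

0


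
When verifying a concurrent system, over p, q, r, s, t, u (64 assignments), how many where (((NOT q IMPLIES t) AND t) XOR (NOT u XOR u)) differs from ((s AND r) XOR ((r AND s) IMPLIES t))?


F1 = (((NOT q IMPLIES t) AND t) XOR (NOT u XOR u))
F2 = ((s AND r) XOR ((r AND s) IMPLIES t))
Evaluate both on each of 64 rows (bits = p,q,r,s,t,u):
  row 0 [000000]: F1=1 F2=1 -> 0
  row 1 [000001]: F1=1 F2=1 -> 0
  row 2 [000010]: F1=0 F2=1 (differ) -> 1
  row 3 [000011]: F1=0 F2=1 (differ) -> 1
  row 4 [000100]: F1=1 F2=1 -> 0
  (every remaining row is evaluated the same way; all 64 results are listed next)
Full result column, 8 rows per line (p,q,r fixed per line; s,t,u runs 000..111 left to right):
  rows 0-7 [p,q,r=000]: 00110011  (ones: 4)
  rows 8-15 [p,q,r=001]: 00110000  (ones: 2)
  rows 16-23 [p,q,r=010]: 00110011  (ones: 4)
  rows 24-31 [p,q,r=011]: 00110000  (ones: 2)
  rows 32-39 [p,q,r=100]: 00110011  (ones: 4)
  rows 40-47 [p,q,r=101]: 00110000  (ones: 2)
  rows 48-55 [p,q,r=110]: 00110011  (ones: 4)
  rows 56-63 [p,q,r=111]: 00110000  (ones: 2)
Disagreements = 4+2+4+2+4+2+4+2 = 24

24


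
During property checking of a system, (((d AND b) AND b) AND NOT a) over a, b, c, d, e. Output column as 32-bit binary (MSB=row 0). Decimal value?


Formula: (((d AND b) AND b) AND NOT a) over a, b, c, d, e (32 rows)
Evaluate each row (bits = a,b,c,d,e, MSB first):
  row 0 [00000]: (((0 AND 0) AND 0) AND NOT 0) -> 0
  row 1 [00001]: (((0 AND 0) AND 0) AND NOT 0) -> 0
  row 2 [00010]: (((1 AND 0) AND 0) AND NOT 0) -> 0
  row 3 [00011]: (((1 AND 0) AND 0) AND NOT 0) -> 0
  row 4 [00100]: (((0 AND 0) AND 0) AND NOT 0) -> 0
  row 5 [00101]: (((0 AND 0) AND 0) AND NOT 0) -> 0
  row 6 [00110]: (((1 AND 0) AND 0) AND NOT 0) -> 0
  row 7 [00111]: (((1 AND 0) AND 0) AND NOT 0) -> 0
  row 8 [01000]: (((0 AND 1) AND 1) AND NOT 0) -> 0
  row 9 [01001]: (((0 AND 1) AND 1) AND NOT 0) -> 0
  row 10 [01010]: (((1 AND 1) AND 1) AND NOT 0) -> 1
  row 11 [01011]: (((1 AND 1) AND 1) AND NOT 0) -> 1
  row 12 [01100]: (((0 AND 1) AND 1) AND NOT 0) -> 0
  row 13 [01101]: (((0 AND 1) AND 1) AND NOT 0) -> 0
  row 14 [01110]: (((1 AND 1) AND 1) AND NOT 0) -> 1
  row 15 [01111]: (((1 AND 1) AND 1) AND NOT 0) -> 1
  row 16 [10000]: (((0 AND 0) AND 0) AND NOT 1) -> 0
  row 17 [10001]: (((0 AND 0) AND 0) AND NOT 1) -> 0
  row 18 [10010]: (((1 AND 0) AND 0) AND NOT 1) -> 0
  row 19 [10011]: (((1 AND 0) AND 0) AND NOT 1) -> 0
  row 20 [10100]: (((0 AND 0) AND 0) AND NOT 1) -> 0
  row 21 [10101]: (((0 AND 0) AND 0) AND NOT 1) -> 0
  row 22 [10110]: (((1 AND 0) AND 0) AND NOT 1) -> 0
  row 23 [10111]: (((1 AND 0) AND 0) AND NOT 1) -> 0
  row 24 [11000]: (((0 AND 1) AND 1) AND NOT 1) -> 0
  row 25 [11001]: (((0 AND 1) AND 1) AND NOT 1) -> 0
  row 26 [11010]: (((1 AND 1) AND 1) AND NOT 1) -> 0
  row 27 [11011]: (((1 AND 1) AND 1) AND NOT 1) -> 0
  row 28 [11100]: (((0 AND 1) AND 1) AND NOT 1) -> 0
  row 29 [11101]: (((0 AND 1) AND 1) AND NOT 1) -> 0
  row 30 [11110]: (((1 AND 1) AND 1) AND NOT 1) -> 0
  row 31 [11111]: (((1 AND 1) AND 1) AND NOT 1) -> 0
Full result column, 4 rows per line (a,b,c fixed per line; d,e runs 00..11 left to right):
  rows 0-3 [a,b,c=000]: 0000  = hex 0
  rows 4-7 [a,b,c=001]: 0000  = hex 0
  rows 8-11 [a,b,c=010]: 0011  = hex 3
  rows 12-15 [a,b,c=011]: 0011  = hex 3
  rows 16-19 [a,b,c=100]: 0000  = hex 0
  rows 20-23 [a,b,c=101]: 0000  = hex 0
  rows 24-27 [a,b,c=110]: 0000  = hex 0
  rows 28-31 [a,b,c=111]: 0000  = hex 0
Output column (row 0 .. row 31) = 00000000001100110000000000000000
Output column grouped in 4s = 0000 0000 0011 0011 0000 0000 0000 0000 = 0x00330000
Convert to decimal digit by digit (value = value*16 + digit):
  0 -> 0
  0*16 + 0 = 0
  0*16 + 3 = 3
  3*16 + 3 = 51
  51*16 + 0 = 816
  816*16 + 0 = 13056
  13056*16 + 0 = 208896
  208896*16 + 0 = 3342336
Decimal = 3342336

3342336


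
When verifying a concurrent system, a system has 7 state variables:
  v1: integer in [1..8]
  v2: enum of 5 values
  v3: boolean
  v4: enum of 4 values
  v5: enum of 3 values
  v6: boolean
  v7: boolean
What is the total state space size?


State space = product of domain sizes of all variables.
Domain sizes:
  v1 (integer in [1..8]): 8
  v2 (enum of 5 values): 5
  v3 (boolean): 2
  v4 (enum of 4 values): 4
  v5 (enum of 3 values): 3
  v6 (boolean): 2
  v7 (boolean): 2
Product = 8 * 5 * 2 * 4 * 3 * 2 * 2 = 3840

3840


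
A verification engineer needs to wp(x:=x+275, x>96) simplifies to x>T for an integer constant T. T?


Formula: wp(x:=E, P) = P[E/x] (substitute E for x in postcondition)
Step 1: Postcondition: x>96
Step 2: Substitute x+275 for x: x+275>96
Step 3: Solve for x: x > 96-275 = -179

-179


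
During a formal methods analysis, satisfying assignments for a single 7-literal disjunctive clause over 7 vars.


Step 1: Total=2^7=128
Step 2: Unsat when all 7 false: 2^0=1
Step 3: Sat=128-1=127

127


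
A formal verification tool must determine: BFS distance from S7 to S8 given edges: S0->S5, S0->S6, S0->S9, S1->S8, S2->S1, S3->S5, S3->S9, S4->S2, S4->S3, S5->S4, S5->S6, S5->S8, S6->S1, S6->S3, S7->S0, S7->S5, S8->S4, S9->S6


BFS layer-by-layer from S7:
  dist 0: {S7}
  dist 1: {S0, S5}
  dist 2: {S4, S6, S8, S9}
  -> S8 reached at distance 2
Shortest path length = 2

2


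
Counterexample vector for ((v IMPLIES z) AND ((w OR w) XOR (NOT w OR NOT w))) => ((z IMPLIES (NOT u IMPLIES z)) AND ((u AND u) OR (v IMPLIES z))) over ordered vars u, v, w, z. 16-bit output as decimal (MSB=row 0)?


F1 = ((v IMPLIES z) AND ((w OR w) XOR (NOT w OR NOT w)))
F2 = ((z IMPLIES (NOT u IMPLIES z)) AND ((u AND u) OR (v IMPLIES z)))
Counterexample to F1=>F2 is where F1=1 and F2=0.
Evaluate each row (bits = u,v,w,z, MSB first):
  row 0 [0000]: F1=1 F2=1 -> F1&~F2 -> 0
  row 1 [0001]: F1=1 F2=1 -> F1&~F2 -> 0
  row 2 [0010]: F1=1 F2=1 -> F1&~F2 -> 0
  row 3 [0011]: F1=1 F2=1 -> F1&~F2 -> 0
  row 4 [0100]: F1=0 F2=0 -> F1&~F2 -> 0
  row 5 [0101]: F1=1 F2=1 -> F1&~F2 -> 0
  row 6 [0110]: F1=0 F2=0 -> F1&~F2 -> 0
  row 7 [0111]: F1=1 F2=1 -> F1&~F2 -> 0
  row 8 [1000]: F1=1 F2=1 -> F1&~F2 -> 0
  row 9 [1001]: F1=1 F2=1 -> F1&~F2 -> 0
  row 10 [1010]: F1=1 F2=1 -> F1&~F2 -> 0
  row 11 [1011]: F1=1 F2=1 -> F1&~F2 -> 0
  row 12 [1100]: F1=0 F2=1 -> F1&~F2 -> 0
  row 13 [1101]: F1=1 F2=1 -> F1&~F2 -> 0
  row 14 [1110]: F1=0 F2=1 -> F1&~F2 -> 0
  row 15 [1111]: F1=1 F2=1 -> F1&~F2 -> 0
Full result column, 4 rows per line (u,v fixed per line; w,z runs 00..11 left to right):
  rows 0-3 [u,v=00]: 0000  = hex 0
  rows 4-7 [u,v=01]: 0000  = hex 0
  rows 8-11 [u,v=10]: 0000  = hex 0
  rows 12-15 [u,v=11]: 0000  = hex 0
Counterexample vector (row 0 .. row 15) = 0000000000000000
Output column grouped in 4s = 0000 0000 0000 0000 = 0x0000
Convert to decimal digit by digit (value = value*16 + digit):
  0 -> 0
  0*16 + 0 = 0
  0*16 + 0 = 0
  0*16 + 0 = 0
Decimal = 0

0


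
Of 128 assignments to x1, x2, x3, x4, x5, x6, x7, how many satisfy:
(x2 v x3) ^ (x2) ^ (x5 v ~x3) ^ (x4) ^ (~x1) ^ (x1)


CNF with 6 clauses over 7 vars (128 assignments).
An assignment satisfies CNF iff every clause has >=1 true literal.
Check each row (bits = x1,x2,x3,x4,x5,x6,x7; clause T/F shown):
  row 0 [0000000]: clauses=FFTFTF -> 0
  row 1 [0000001]: clauses=FFTFTF -> 0
  row 2 [0000010]: clauses=FFTFTF -> 0
  row 3 [0000011]: clauses=FFTFTF -> 0
  row 4 [0000100]: clauses=FFTFTF -> 0
  (every remaining row is evaluated the same way; all 128 results are listed next)
Full result column, 8 rows per line (x1,x2,x3,x4 fixed per line; x5,x6,x7 runs 000..111 left to right):
  rows 0-7 [x1,x2,x3,x4=0000]: 00000000  (ones: 0)
  rows 8-15 [x1,x2,x3,x4=0001]: 00000000  (ones: 0)
  rows 16-23 [x1,x2,x3,x4=0010]: 00000000  (ones: 0)
  rows 24-31 [x1,x2,x3,x4=0011]: 00000000  (ones: 0)
  rows 32-39 [x1,x2,x3,x4=0100]: 00000000  (ones: 0)
  rows 40-47 [x1,x2,x3,x4=0101]: 00000000  (ones: 0)
  rows 48-55 [x1,x2,x3,x4=0110]: 00000000  (ones: 0)
  rows 56-63 [x1,x2,x3,x4=0111]: 00000000  (ones: 0)
  rows 64-71 [x1,x2,x3,x4=1000]: 00000000  (ones: 0)
  rows 72-79 [x1,x2,x3,x4=1001]: 00000000  (ones: 0)
  rows 80-87 [x1,x2,x3,x4=1010]: 00000000  (ones: 0)
  rows 88-95 [x1,x2,x3,x4=1011]: 00000000  (ones: 0)
  rows 96-103 [x1,x2,x3,x4=1100]: 00000000  (ones: 0)
  rows 104-111 [x1,x2,x3,x4=1101]: 00000000  (ones: 0)
  rows 112-119 [x1,x2,x3,x4=1110]: 00000000  (ones: 0)
  rows 120-127 [x1,x2,x3,x4=1111]: 00000000  (ones: 0)
Satisfying assignments = 0+0+0+0+0+0+0+0+0+0+0+0+0+0+0+0 = 0

0


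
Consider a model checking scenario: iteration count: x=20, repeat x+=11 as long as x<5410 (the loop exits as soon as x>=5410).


Step 1: x goes from 20 toward 5410 by 11; the body runs while x<5410, so iterations = ceil((bound-start)/step)
Step 2: Distance=5390
Step 3: ceil(5390/11)=490

490


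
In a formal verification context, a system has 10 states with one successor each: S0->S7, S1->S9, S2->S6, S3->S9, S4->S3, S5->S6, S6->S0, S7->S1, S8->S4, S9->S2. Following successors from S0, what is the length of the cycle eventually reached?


Trace from S0 until a state repeats:
  S0 -> S7 -> S1 -> S9 -> S2 -> S6 -> S0
S0 first seen at step 0, revisited at step 6.
Cycle length = 6 - 0 = 6

6


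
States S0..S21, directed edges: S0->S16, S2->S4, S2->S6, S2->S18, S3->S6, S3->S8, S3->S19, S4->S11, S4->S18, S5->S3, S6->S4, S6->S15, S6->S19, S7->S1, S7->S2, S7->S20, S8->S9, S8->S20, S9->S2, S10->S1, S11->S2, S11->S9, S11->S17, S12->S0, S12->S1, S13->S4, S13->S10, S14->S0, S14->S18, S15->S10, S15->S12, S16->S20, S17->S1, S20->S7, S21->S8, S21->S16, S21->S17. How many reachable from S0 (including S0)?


BFS from S0:
  layer 0: {S0}
  layer 1: {S16}
  layer 2: {S20}
  layer 3: {S7}
  layer 4: {S1, S2}
  layer 5: {S4, S6, S18}
  layer 6: {S11, S15, S19}
  layer 7: {S9, S10, S12, S17}
Reachable set: {S0, S1, S2, S4, S6, S7, S9, S10, S11, S12, S15, S16, S17, S18, S19, S20}
Count = 16

16


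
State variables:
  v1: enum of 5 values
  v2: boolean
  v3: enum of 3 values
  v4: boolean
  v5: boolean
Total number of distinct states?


State space = product of domain sizes of all variables.
Domain sizes:
  v1 (enum of 5 values): 5
  v2 (boolean): 2
  v3 (enum of 3 values): 3
  v4 (boolean): 2
  v5 (boolean): 2
Product = 5 * 2 * 3 * 2 * 2 = 120

120


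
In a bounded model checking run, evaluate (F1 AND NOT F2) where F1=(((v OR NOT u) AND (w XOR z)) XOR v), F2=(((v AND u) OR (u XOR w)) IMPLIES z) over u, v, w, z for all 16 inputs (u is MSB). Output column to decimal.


F1 = (((v OR NOT u) AND (w XOR z)) XOR v)
F2 = (((v AND u) OR (u XOR w)) IMPLIES z)
Counterexample to F1=>F2 is where F1=1 and F2=0.
Evaluate each row (bits = u,v,w,z, MSB first):
  row 0 [0000]: F1=0 F2=1 -> F1&~F2 -> 0
  row 1 [0001]: F1=1 F2=1 -> F1&~F2 -> 0
  row 2 [0010]: F1=1 F2=0 -> F1&~F2 -> 1
  row 3 [0011]: F1=0 F2=1 -> F1&~F2 -> 0
  row 4 [0100]: F1=1 F2=1 -> F1&~F2 -> 0
  row 5 [0101]: F1=0 F2=1 -> F1&~F2 -> 0
  row 6 [0110]: F1=0 F2=0 -> F1&~F2 -> 0
  row 7 [0111]: F1=1 F2=1 -> F1&~F2 -> 0
  row 8 [1000]: F1=0 F2=0 -> F1&~F2 -> 0
  row 9 [1001]: F1=0 F2=1 -> F1&~F2 -> 0
  row 10 [1010]: F1=0 F2=1 -> F1&~F2 -> 0
  row 11 [1011]: F1=0 F2=1 -> F1&~F2 -> 0
  row 12 [1100]: F1=1 F2=0 -> F1&~F2 -> 1
  row 13 [1101]: F1=0 F2=1 -> F1&~F2 -> 0
  row 14 [1110]: F1=0 F2=0 -> F1&~F2 -> 0
  row 15 [1111]: F1=1 F2=1 -> F1&~F2 -> 0
Full result column, 4 rows per line (u,v fixed per line; w,z runs 00..11 left to right):
  rows 0-3 [u,v=00]: 0010  = hex 2
  rows 4-7 [u,v=01]: 0000  = hex 0
  rows 8-11 [u,v=10]: 0000  = hex 0
  rows 12-15 [u,v=11]: 1000  = hex 8
Counterexample vector (row 0 .. row 15) = 0010000000001000
Output column grouped in 4s = 0010 0000 0000 1000 = 0x2008
Convert to decimal digit by digit (value = value*16 + digit):
  2 -> 2
  2*16 + 0 = 32
  32*16 + 0 = 512
  512*16 + 8 = 8200
Decimal = 8200

8200


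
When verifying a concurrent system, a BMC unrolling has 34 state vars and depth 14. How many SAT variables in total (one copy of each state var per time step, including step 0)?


BMC unrolls to depth k, creating one copy of each state var for steps 0..k.
Step count = 14 + 1 = 15 (steps 0 through 14)
Vars per step = 34
Total = 34 * 15 = 510

510


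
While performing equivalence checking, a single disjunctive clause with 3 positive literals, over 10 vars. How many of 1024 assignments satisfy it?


Step 1: Total=2^10=1024
Step 2: Unsat when all 3 false: 2^7=128
Step 3: Sat=1024-128=896

896


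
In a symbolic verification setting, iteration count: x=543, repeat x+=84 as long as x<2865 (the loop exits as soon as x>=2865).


Step 1: x goes from 543 toward 2865 by 84; the body runs while x<2865, so iterations = ceil((bound-start)/step)
Step 2: Distance=2322
Step 3: ceil(2322/84)=28

28


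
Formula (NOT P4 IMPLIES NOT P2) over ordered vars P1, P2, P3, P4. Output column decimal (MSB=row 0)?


Formula: (NOT P4 IMPLIES NOT P2) over P1, P2, P3, P4 (16 rows)
Evaluate each row (bits = P1,P2,P3,P4, MSB first):
  row 0 [0000]: (NOT 0 IMPLIES NOT 0) -> 1
  row 1 [0001]: (NOT 1 IMPLIES NOT 0) -> 1
  row 2 [0010]: (NOT 0 IMPLIES NOT 0) -> 1
  row 3 [0011]: (NOT 1 IMPLIES NOT 0) -> 1
  row 4 [0100]: (NOT 0 IMPLIES NOT 1) -> 0
  row 5 [0101]: (NOT 1 IMPLIES NOT 1) -> 1
  row 6 [0110]: (NOT 0 IMPLIES NOT 1) -> 0
  row 7 [0111]: (NOT 1 IMPLIES NOT 1) -> 1
  row 8 [1000]: (NOT 0 IMPLIES NOT 0) -> 1
  row 9 [1001]: (NOT 1 IMPLIES NOT 0) -> 1
  row 10 [1010]: (NOT 0 IMPLIES NOT 0) -> 1
  row 11 [1011]: (NOT 1 IMPLIES NOT 0) -> 1
  row 12 [1100]: (NOT 0 IMPLIES NOT 1) -> 0
  row 13 [1101]: (NOT 1 IMPLIES NOT 1) -> 1
  row 14 [1110]: (NOT 0 IMPLIES NOT 1) -> 0
  row 15 [1111]: (NOT 1 IMPLIES NOT 1) -> 1
Full result column, 4 rows per line (P1,P2 fixed per line; P3,P4 runs 00..11 left to right):
  rows 0-3 [P1,P2=00]: 1111  = hex F
  rows 4-7 [P1,P2=01]: 0101  = hex 5
  rows 8-11 [P1,P2=10]: 1111  = hex F
  rows 12-15 [P1,P2=11]: 0101  = hex 5
Output column (row 0 .. row 15) = 1111010111110101
Output column grouped in 4s = 1111 0101 1111 0101 = 0xF5F5
Convert to decimal digit by digit (value = value*16 + digit):
  F -> 15
  15*16 + 5 = 245
  245*16 + 15 (F) = 3935
  3935*16 + 5 = 62965
Decimal = 62965

62965


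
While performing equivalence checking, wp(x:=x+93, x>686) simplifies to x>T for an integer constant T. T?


Formula: wp(x:=E, P) = P[E/x] (substitute E for x in postcondition)
Step 1: Postcondition: x>686
Step 2: Substitute x+93 for x: x+93>686
Step 3: Solve for x: x > 686-93 = 593

593


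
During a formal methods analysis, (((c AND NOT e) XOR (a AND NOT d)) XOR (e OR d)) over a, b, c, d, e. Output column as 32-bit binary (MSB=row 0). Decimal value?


Formula: (((c AND NOT e) XOR (a AND NOT d)) XOR (e OR d)) over a, b, c, d, e (32 rows)
Evaluate each row (bits = a,b,c,d,e, MSB first):
  row 0 [00000]: (((0 AND NOT 0) XOR (0 AND NOT 0)) XOR (0 OR 0)) -> 0
  row 1 [00001]: (((0 AND NOT 1) XOR (0 AND NOT 0)) XOR (1 OR 0)) -> 1
  row 2 [00010]: (((0 AND NOT 0) XOR (0 AND NOT 1)) XOR (0 OR 1)) -> 1
  row 3 [00011]: (((0 AND NOT 1) XOR (0 AND NOT 1)) XOR (1 OR 1)) -> 1
  row 4 [00100]: (((1 AND NOT 0) XOR (0 AND NOT 0)) XOR (0 OR 0)) -> 1
  row 5 [00101]: (((1 AND NOT 1) XOR (0 AND NOT 0)) XOR (1 OR 0)) -> 1
  row 6 [00110]: (((1 AND NOT 0) XOR (0 AND NOT 1)) XOR (0 OR 1)) -> 0
  row 7 [00111]: (((1 AND NOT 1) XOR (0 AND NOT 1)) XOR (1 OR 1)) -> 1
  row 8 [01000]: (((0 AND NOT 0) XOR (0 AND NOT 0)) XOR (0 OR 0)) -> 0
  row 9 [01001]: (((0 AND NOT 1) XOR (0 AND NOT 0)) XOR (1 OR 0)) -> 1
  row 10 [01010]: (((0 AND NOT 0) XOR (0 AND NOT 1)) XOR (0 OR 1)) -> 1
  row 11 [01011]: (((0 AND NOT 1) XOR (0 AND NOT 1)) XOR (1 OR 1)) -> 1
  row 12 [01100]: (((1 AND NOT 0) XOR (0 AND NOT 0)) XOR (0 OR 0)) -> 1
  row 13 [01101]: (((1 AND NOT 1) XOR (0 AND NOT 0)) XOR (1 OR 0)) -> 1
  row 14 [01110]: (((1 AND NOT 0) XOR (0 AND NOT 1)) XOR (0 OR 1)) -> 0
  row 15 [01111]: (((1 AND NOT 1) XOR (0 AND NOT 1)) XOR (1 OR 1)) -> 1
  row 16 [10000]: (((0 AND NOT 0) XOR (1 AND NOT 0)) XOR (0 OR 0)) -> 1
  row 17 [10001]: (((0 AND NOT 1) XOR (1 AND NOT 0)) XOR (1 OR 0)) -> 0
  row 18 [10010]: (((0 AND NOT 0) XOR (1 AND NOT 1)) XOR (0 OR 1)) -> 1
  row 19 [10011]: (((0 AND NOT 1) XOR (1 AND NOT 1)) XOR (1 OR 1)) -> 1
  row 20 [10100]: (((1 AND NOT 0) XOR (1 AND NOT 0)) XOR (0 OR 0)) -> 0
  row 21 [10101]: (((1 AND NOT 1) XOR (1 AND NOT 0)) XOR (1 OR 0)) -> 0
  row 22 [10110]: (((1 AND NOT 0) XOR (1 AND NOT 1)) XOR (0 OR 1)) -> 0
  row 23 [10111]: (((1 AND NOT 1) XOR (1 AND NOT 1)) XOR (1 OR 1)) -> 1
  row 24 [11000]: (((0 AND NOT 0) XOR (1 AND NOT 0)) XOR (0 OR 0)) -> 1
  row 25 [11001]: (((0 AND NOT 1) XOR (1 AND NOT 0)) XOR (1 OR 0)) -> 0
  row 26 [11010]: (((0 AND NOT 0) XOR (1 AND NOT 1)) XOR (0 OR 1)) -> 1
  row 27 [11011]: (((0 AND NOT 1) XOR (1 AND NOT 1)) XOR (1 OR 1)) -> 1
  row 28 [11100]: (((1 AND NOT 0) XOR (1 AND NOT 0)) XOR (0 OR 0)) -> 0
  row 29 [11101]: (((1 AND NOT 1) XOR (1 AND NOT 0)) XOR (1 OR 0)) -> 0
  row 30 [11110]: (((1 AND NOT 0) XOR (1 AND NOT 1)) XOR (0 OR 1)) -> 0
  row 31 [11111]: (((1 AND NOT 1) XOR (1 AND NOT 1)) XOR (1 OR 1)) -> 1
Full result column, 4 rows per line (a,b,c fixed per line; d,e runs 00..11 left to right):
  rows 0-3 [a,b,c=000]: 0111  = hex 7
  rows 4-7 [a,b,c=001]: 1101  = hex D
  rows 8-11 [a,b,c=010]: 0111  = hex 7
  rows 12-15 [a,b,c=011]: 1101  = hex D
  rows 16-19 [a,b,c=100]: 1011  = hex B
  rows 20-23 [a,b,c=101]: 0001  = hex 1
  rows 24-27 [a,b,c=110]: 1011  = hex B
  rows 28-31 [a,b,c=111]: 0001  = hex 1
Output column (row 0 .. row 31) = 01111101011111011011000110110001
Output column grouped in 4s = 0111 1101 0111 1101 1011 0001 1011 0001 = 0x7D7DB1B1
Convert to decimal digit by digit (value = value*16 + digit):
  7 -> 7
  7*16 + 13 (D) = 125
  125*16 + 7 = 2007
  2007*16 + 13 (D) = 32125
  32125*16 + 11 (B) = 514011
  514011*16 + 1 = 8224177
  8224177*16 + 11 (B) = 131586843
  131586843*16 + 1 = 2105389489
Decimal = 2105389489

2105389489
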